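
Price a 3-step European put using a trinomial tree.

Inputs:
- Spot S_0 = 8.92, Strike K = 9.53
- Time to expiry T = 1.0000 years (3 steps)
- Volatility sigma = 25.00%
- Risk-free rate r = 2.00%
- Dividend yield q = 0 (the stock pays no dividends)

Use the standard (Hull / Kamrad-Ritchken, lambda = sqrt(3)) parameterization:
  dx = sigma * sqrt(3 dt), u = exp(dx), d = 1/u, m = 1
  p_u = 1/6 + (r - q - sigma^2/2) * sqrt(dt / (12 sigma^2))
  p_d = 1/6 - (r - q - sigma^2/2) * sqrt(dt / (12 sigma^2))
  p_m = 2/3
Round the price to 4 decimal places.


dt = T/N = 0.333333; dx = sigma*sqrt(3*dt) = 0.250000
u = exp(dx) = 1.284025; d = 1/u = 0.778801
p_u = 0.159167, p_m = 0.666667, p_d = 0.174167
Discount per step: exp(-r*dt) = 0.993356
Stock lattice S(k, j) with j the centered position index:
  k=0: S(0,+0) = 8.9200
  k=1: S(1,-1) = 6.9469; S(1,+0) = 8.9200; S(1,+1) = 11.4535
  k=2: S(2,-2) = 5.4103; S(2,-1) = 6.9469; S(2,+0) = 8.9200; S(2,+1) = 11.4535; S(2,+2) = 14.7066
  k=3: S(3,-3) = 4.2135; S(3,-2) = 5.4103; S(3,-1) = 6.9469; S(3,+0) = 8.9200; S(3,+1) = 11.4535; S(3,+2) = 14.7066; S(3,+3) = 18.8836
Terminal payoffs V(N, j) = max(K - S_T, 0):
  V(3,-3) = 5.316490; V(3,-2) = 4.119747; V(3,-1) = 2.583097; V(3,+0) = 0.610000; V(3,+1) = 0.000000; V(3,+2) = 0.000000; V(3,+3) = 0.000000
Backward induction: V(k, j) = exp(-r*dt) * [p_u * V(k+1, j+1) + p_m * V(k+1, j) + p_d * V(k+1, j-1)]
  V(2,-2) = exp(-r*dt) * [p_u*2.583097 + p_m*4.119747 + p_d*5.316490] = 4.056463
  V(2,-1) = exp(-r*dt) * [p_u*0.610000 + p_m*2.583097 + p_d*4.119747] = 2.519824
  V(2,+0) = exp(-r*dt) * [p_u*0.000000 + p_m*0.610000 + p_d*2.583097] = 0.850865
  V(2,+1) = exp(-r*dt) * [p_u*0.000000 + p_m*0.000000 + p_d*0.610000] = 0.105536
  V(2,+2) = exp(-r*dt) * [p_u*0.000000 + p_m*0.000000 + p_d*0.000000] = 0.000000
  V(1,-1) = exp(-r*dt) * [p_u*0.850865 + p_m*2.519824 + p_d*4.056463] = 2.505056
  V(1,+0) = exp(-r*dt) * [p_u*0.105536 + p_m*0.850865 + p_d*2.519824] = 1.016114
  V(1,+1) = exp(-r*dt) * [p_u*0.000000 + p_m*0.105536 + p_d*0.850865] = 0.217097
  V(0,+0) = exp(-r*dt) * [p_u*0.217097 + p_m*1.016114 + p_d*2.505056] = 1.140631

Answer: Price = V(0,0) = 1.1406


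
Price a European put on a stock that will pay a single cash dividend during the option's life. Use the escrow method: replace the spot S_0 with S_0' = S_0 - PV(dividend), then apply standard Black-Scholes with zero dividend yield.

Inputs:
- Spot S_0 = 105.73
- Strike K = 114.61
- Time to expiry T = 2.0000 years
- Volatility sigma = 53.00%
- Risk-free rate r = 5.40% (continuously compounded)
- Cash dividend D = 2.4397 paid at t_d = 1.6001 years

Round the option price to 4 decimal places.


Answer: Price = 29.8404

Derivation:
PV(D) = D * exp(-r * t_d) = 2.4397 * 0.91722231 = 2.23774728
S_0' = S_0 - PV(D) = 105.7300 - 2.23774728 = 103.49225272
d1 = (ln(S_0'/K) + (r + sigma^2/2)*T) / (sigma*sqrt(T)) = 0.38272047
d2 = d1 - sigma*sqrt(T) = -0.36681271
exp(-rT) = 0.89762760
N(-d1) = 0.35096352; N(-d2) = 0.64312064
P = K * exp(-rT) * N(-d2) - S_0' * N(-d1) = 114.6100 * 0.89762760 * 0.64312064 - 103.49225272 * 0.35096352 = 29.8404


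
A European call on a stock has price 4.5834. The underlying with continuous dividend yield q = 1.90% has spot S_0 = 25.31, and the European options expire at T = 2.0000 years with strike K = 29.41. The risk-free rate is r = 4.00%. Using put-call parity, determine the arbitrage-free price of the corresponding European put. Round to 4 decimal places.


Put-call parity: C - P = S_0 * exp(-qT) - K * exp(-rT).
S_0 * exp(-qT) = 25.3100 * 0.96271294 = 24.36626453
K * exp(-rT) = 29.4100 * 0.92311635 = 27.14885175
P = C - S*exp(-qT) + K*exp(-rT)
P = 4.5834 - 24.36626453 + 27.14885175 = 7.3660

Answer: Put price = 7.3660


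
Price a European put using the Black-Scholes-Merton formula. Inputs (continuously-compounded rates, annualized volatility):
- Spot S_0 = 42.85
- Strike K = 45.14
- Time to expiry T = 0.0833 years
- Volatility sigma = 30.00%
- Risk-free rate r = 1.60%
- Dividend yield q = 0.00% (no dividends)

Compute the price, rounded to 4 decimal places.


Answer: Price = 2.8863

Derivation:
d1 = (ln(S/K) + (r - q + 0.5*sigma^2) * T) / (sigma * sqrt(T)) = -0.54260793
d2 = d1 - sigma * sqrt(T) = -0.62919315
exp(-rT) = 0.99866809; exp(-qT) = 1.00000000
P = K * exp(-rT) * N(-d2) - S_0 * exp(-qT) * N(-d1)
N(-d1) = 0.70630011; N(-d2) = 0.73538869
P = 45.1400 * 0.99866809 * 0.73538869 - 42.8500 * 1.00000000 * 0.70630011 = 2.8863


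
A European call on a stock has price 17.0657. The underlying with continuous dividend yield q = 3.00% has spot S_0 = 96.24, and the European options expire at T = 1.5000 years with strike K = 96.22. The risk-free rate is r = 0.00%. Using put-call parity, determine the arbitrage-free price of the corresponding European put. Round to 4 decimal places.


Answer: Put price = 21.2805

Derivation:
Put-call parity: C - P = S_0 * exp(-qT) - K * exp(-rT).
S_0 * exp(-qT) = 96.2400 * 0.95599748 = 92.00519765
K * exp(-rT) = 96.2200 * 1.00000000 = 96.22000000
P = C - S*exp(-qT) + K*exp(-rT)
P = 17.0657 - 92.00519765 + 96.22000000 = 21.2805


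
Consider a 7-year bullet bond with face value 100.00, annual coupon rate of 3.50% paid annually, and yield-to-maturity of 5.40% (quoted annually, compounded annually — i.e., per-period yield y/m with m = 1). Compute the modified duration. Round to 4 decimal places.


Coupon per period c = face * coupon_rate / m = 3.500000
Periods per year m = 1; per-period yield y/m = 0.054000
Number of cashflows N = 7
Cashflows (t years, CF_t, discount factor 1/(1+y/m)^(m*t), PV):
  t = 1.0000: CF_t = 3.500000, DF = 0.948767, PV = 3.320683
  t = 2.0000: CF_t = 3.500000, DF = 0.900158, PV = 3.150553
  t = 3.0000: CF_t = 3.500000, DF = 0.854040, PV = 2.989140
  t = 4.0000: CF_t = 3.500000, DF = 0.810285, PV = 2.835996
  t = 5.0000: CF_t = 3.500000, DF = 0.768771, PV = 2.690698
  t = 6.0000: CF_t = 3.500000, DF = 0.729384, PV = 2.552845
  t = 7.0000: CF_t = 103.500000, DF = 0.692015, PV = 71.623588
Price P = sum_t PV_t = 89.163503
First compute Macaulay numerator sum_t t * PV_t:
  t * PV_t at t = 1.0000: 3.320683
  t * PV_t at t = 2.0000: 6.301106
  t * PV_t at t = 3.0000: 8.967419
  t * PV_t at t = 4.0000: 11.343984
  t * PV_t at t = 5.0000: 13.453491
  t * PV_t at t = 6.0000: 15.317068
  t * PV_t at t = 7.0000: 501.365116
Macaulay duration D = 560.068867 / 89.163503 = 6.281369
Modified duration = D / (1 + y/m) = 6.281369 / (1 + 0.054000) = 5.959553

Answer: Modified duration = 5.9596


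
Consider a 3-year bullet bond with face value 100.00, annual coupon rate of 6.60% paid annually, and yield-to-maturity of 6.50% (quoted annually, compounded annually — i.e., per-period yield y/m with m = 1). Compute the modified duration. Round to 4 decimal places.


Coupon per period c = face * coupon_rate / m = 6.600000
Periods per year m = 1; per-period yield y/m = 0.065000
Number of cashflows N = 3
Cashflows (t years, CF_t, discount factor 1/(1+y/m)^(m*t), PV):
  t = 1.0000: CF_t = 6.600000, DF = 0.938967, PV = 6.197183
  t = 2.0000: CF_t = 6.600000, DF = 0.881659, PV = 5.818951
  t = 3.0000: CF_t = 106.600000, DF = 0.827849, PV = 88.248713
Price P = sum_t PV_t = 100.264848
First compute Macaulay numerator sum_t t * PV_t:
  t * PV_t at t = 1.0000: 6.197183
  t * PV_t at t = 2.0000: 11.637903
  t * PV_t at t = 3.0000: 264.746140
Macaulay duration D = 282.581225 / 100.264848 = 2.818348
Modified duration = D / (1 + y/m) = 2.818348 / (1 + 0.065000) = 2.646336

Answer: Modified duration = 2.6463


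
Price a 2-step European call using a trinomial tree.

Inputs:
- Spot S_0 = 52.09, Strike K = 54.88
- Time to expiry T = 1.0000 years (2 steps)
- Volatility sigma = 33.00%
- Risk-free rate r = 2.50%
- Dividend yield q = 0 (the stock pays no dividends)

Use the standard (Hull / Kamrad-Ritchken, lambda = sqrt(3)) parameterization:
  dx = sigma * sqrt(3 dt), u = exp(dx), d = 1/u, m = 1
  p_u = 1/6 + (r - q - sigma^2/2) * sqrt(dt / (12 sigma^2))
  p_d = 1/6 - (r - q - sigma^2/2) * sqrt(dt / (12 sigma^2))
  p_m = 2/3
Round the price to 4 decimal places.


dt = T/N = 0.500000; dx = sigma*sqrt(3*dt) = 0.404166
u = exp(dx) = 1.498052; d = 1/u = 0.667533
p_u = 0.148450, p_m = 0.666667, p_d = 0.184883
Discount per step: exp(-r*dt) = 0.987578
Stock lattice S(k, j) with j the centered position index:
  k=0: S(0,+0) = 52.0900
  k=1: S(1,-1) = 34.7718; S(1,+0) = 52.0900; S(1,+1) = 78.0335
  k=2: S(2,-2) = 23.2113; S(2,-1) = 34.7718; S(2,+0) = 52.0900; S(2,+1) = 78.0335; S(2,+2) = 116.8983
Terminal payoffs V(N, j) = max(S_T - K, 0):
  V(2,-2) = 0.000000; V(2,-1) = 0.000000; V(2,+0) = 0.000000; V(2,+1) = 23.153545; V(2,+2) = 62.018333
Backward induction: V(k, j) = exp(-r*dt) * [p_u * V(k+1, j+1) + p_m * V(k+1, j) + p_d * V(k+1, j-1)]
  V(1,-1) = exp(-r*dt) * [p_u*0.000000 + p_m*0.000000 + p_d*0.000000] = 0.000000
  V(1,+0) = exp(-r*dt) * [p_u*23.153545 + p_m*0.000000 + p_d*0.000000] = 3.394450
  V(1,+1) = exp(-r*dt) * [p_u*62.018333 + p_m*23.153545 + p_d*0.000000] = 24.336215
  V(0,+0) = exp(-r*dt) * [p_u*24.336215 + p_m*3.394450 + p_d*0.000000] = 5.802692

Answer: Price = V(0,0) = 5.8027


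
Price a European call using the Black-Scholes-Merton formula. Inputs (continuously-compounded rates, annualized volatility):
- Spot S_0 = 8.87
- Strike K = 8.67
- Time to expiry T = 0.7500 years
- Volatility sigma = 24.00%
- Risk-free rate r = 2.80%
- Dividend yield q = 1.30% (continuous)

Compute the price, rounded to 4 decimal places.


d1 = (ln(S/K) + (r - q + 0.5*sigma^2) * T) / (sigma * sqrt(T)) = 0.26777508
d2 = d1 - sigma * sqrt(T) = 0.05992898
exp(-rT) = 0.97921896; exp(-qT) = 0.99029738
C = S_0 * exp(-qT) * N(d1) - K * exp(-rT) * N(d2)
N(d1) = 0.60556377; N(d2) = 0.52389390
C = 8.8700 * 0.99029738 * 0.60556377 - 8.6700 * 0.97921896 * 0.52389390 = 0.8715

Answer: Price = 0.8715


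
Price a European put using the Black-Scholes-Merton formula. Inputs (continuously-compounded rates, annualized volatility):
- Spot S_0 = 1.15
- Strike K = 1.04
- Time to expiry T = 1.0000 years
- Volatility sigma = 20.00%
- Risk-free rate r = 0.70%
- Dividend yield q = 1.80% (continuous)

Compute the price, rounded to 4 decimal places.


d1 = (ln(S/K) + (r - q + 0.5*sigma^2) * T) / (sigma * sqrt(T)) = 0.54770615
d2 = d1 - sigma * sqrt(T) = 0.34770615
exp(-rT) = 0.99302444; exp(-qT) = 0.98216103
P = K * exp(-rT) * N(-d2) - S_0 * exp(-qT) * N(-d1)
N(-d1) = 0.29194685; N(-d2) = 0.36403044
P = 1.0400 * 0.99302444 * 0.36403044 - 1.1500 * 0.98216103 * 0.29194685 = 0.0462

Answer: Price = 0.0462


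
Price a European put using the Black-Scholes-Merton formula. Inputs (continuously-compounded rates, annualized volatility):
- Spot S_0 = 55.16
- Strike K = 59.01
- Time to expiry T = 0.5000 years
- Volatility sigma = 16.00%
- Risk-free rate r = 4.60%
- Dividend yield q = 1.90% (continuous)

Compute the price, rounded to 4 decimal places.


Answer: Price = 4.3305

Derivation:
d1 = (ln(S/K) + (r - q + 0.5*sigma^2) * T) / (sigma * sqrt(T)) = -0.42045337
d2 = d1 - sigma * sqrt(T) = -0.53359045
exp(-rT) = 0.97726248; exp(-qT) = 0.99054498
P = K * exp(-rT) * N(-d2) - S_0 * exp(-qT) * N(-d1)
N(-d1) = 0.66292285; N(-d2) = 0.70318754
P = 59.0100 * 0.97726248 * 0.70318754 - 55.1600 * 0.99054498 * 0.66292285 = 4.3305


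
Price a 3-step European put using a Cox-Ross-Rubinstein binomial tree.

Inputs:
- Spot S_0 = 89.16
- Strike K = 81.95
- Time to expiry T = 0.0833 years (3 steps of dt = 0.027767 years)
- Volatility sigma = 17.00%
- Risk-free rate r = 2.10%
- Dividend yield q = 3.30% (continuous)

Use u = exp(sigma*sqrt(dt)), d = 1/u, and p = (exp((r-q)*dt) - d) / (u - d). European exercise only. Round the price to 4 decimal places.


dt = T/N = 0.027767
u = exp(sigma*sqrt(dt)) = 1.028733; d = 1/u = 0.972070
p = (exp((r-q)*dt) - d) / (u - d) = 0.487039
Discount per step: exp(-r*dt) = 0.999417
Stock lattice S(k, i) with i counting down-moves:
  k=0: S(0,0) = 89.1600
  k=1: S(1,0) = 91.7218; S(1,1) = 86.6697
  k=2: S(2,0) = 94.3572; S(2,1) = 89.1600; S(2,2) = 84.2490
  k=3: S(3,0) = 97.0684; S(3,1) = 91.7218; S(3,2) = 86.6697; S(3,3) = 81.8959
Terminal payoffs V(N, i) = max(K - S_T, 0):
  V(3,0) = 0.000000; V(3,1) = 0.000000; V(3,2) = 0.000000; V(3,3) = 0.054052
Backward induction: V(k, i) = exp(-r*dt) * [p * V(k+1, i) + (1-p) * V(k+1, i+1)].
  V(2,0) = exp(-r*dt) * [p*0.000000 + (1-p)*0.000000] = 0.000000
  V(2,1) = exp(-r*dt) * [p*0.000000 + (1-p)*0.000000] = 0.000000
  V(2,2) = exp(-r*dt) * [p*0.000000 + (1-p)*0.054052] = 0.027711
  V(1,0) = exp(-r*dt) * [p*0.000000 + (1-p)*0.000000] = 0.000000
  V(1,1) = exp(-r*dt) * [p*0.000000 + (1-p)*0.027711] = 0.014206
  V(0,0) = exp(-r*dt) * [p*0.000000 + (1-p)*0.014206] = 0.007283

Answer: Price = V(0,0) = 0.0073


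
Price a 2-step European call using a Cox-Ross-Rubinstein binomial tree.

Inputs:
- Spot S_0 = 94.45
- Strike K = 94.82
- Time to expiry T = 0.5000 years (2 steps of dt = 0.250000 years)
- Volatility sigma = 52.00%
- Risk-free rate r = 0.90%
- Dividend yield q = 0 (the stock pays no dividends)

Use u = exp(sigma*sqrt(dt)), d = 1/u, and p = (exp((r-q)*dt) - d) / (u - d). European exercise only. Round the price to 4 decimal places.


Answer: Price = V(0,0) = 12.3241

Derivation:
dt = T/N = 0.250000
u = exp(sigma*sqrt(dt)) = 1.296930; d = 1/u = 0.771052
p = (exp((r-q)*dt) - d) / (u - d) = 0.439647
Discount per step: exp(-r*dt) = 0.997753
Stock lattice S(k, i) with i counting down-moves:
  k=0: S(0,0) = 94.4500
  k=1: S(1,0) = 122.4950; S(1,1) = 72.8258
  k=2: S(2,0) = 158.8675; S(2,1) = 94.4500; S(2,2) = 56.1525
Terminal payoffs V(N, i) = max(S_T - K, 0):
  V(2,0) = 64.047512; V(2,1) = 0.000000; V(2,2) = 0.000000
Backward induction: V(k, i) = exp(-r*dt) * [p * V(k+1, i) + (1-p) * V(k+1, i+1)].
  V(1,0) = exp(-r*dt) * [p*64.047512 + (1-p)*0.000000] = 28.095016
  V(1,1) = exp(-r*dt) * [p*0.000000 + (1-p)*0.000000] = 0.000000
  V(0,0) = exp(-r*dt) * [p*28.095016 + (1-p)*0.000000] = 12.324131


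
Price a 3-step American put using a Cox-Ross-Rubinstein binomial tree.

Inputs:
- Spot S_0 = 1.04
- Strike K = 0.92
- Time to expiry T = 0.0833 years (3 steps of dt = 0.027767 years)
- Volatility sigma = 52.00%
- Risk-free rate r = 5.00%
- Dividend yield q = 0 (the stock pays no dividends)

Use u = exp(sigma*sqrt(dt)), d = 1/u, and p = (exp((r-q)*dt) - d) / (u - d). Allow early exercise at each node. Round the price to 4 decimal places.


Answer: Price = V(0,0) = 0.0159

Derivation:
dt = T/N = 0.027767
u = exp(sigma*sqrt(dt)) = 1.090514; d = 1/u = 0.916999
p = (exp((r-q)*dt) - d) / (u - d) = 0.486358
Discount per step: exp(-r*dt) = 0.998613
Stock lattice S(k, i) with i counting down-moves:
  k=0: S(0,0) = 1.0400
  k=1: S(1,0) = 1.1341; S(1,1) = 0.9537
  k=2: S(2,0) = 1.2368; S(2,1) = 1.0400; S(2,2) = 0.8745
  k=3: S(3,0) = 1.3487; S(3,1) = 1.1341; S(3,2) = 0.9537; S(3,3) = 0.8019
Terminal payoffs V(N, i) = max(K - S_T, 0):
  V(3,0) = 0.000000; V(3,1) = 0.000000; V(3,2) = 0.000000; V(3,3) = 0.118065
Backward induction: V(k, i) = exp(-r*dt) * [p * V(k+1, i) + (1-p) * V(k+1, i+1)]; then take max(V_cont, immediate exercise) for American.
  V(2,0) = exp(-r*dt) * [p*0.000000 + (1-p)*0.000000] = 0.000000; exercise = 0.000000; V(2,0) = max -> 0.000000
  V(2,1) = exp(-r*dt) * [p*0.000000 + (1-p)*0.000000] = 0.000000; exercise = 0.000000; V(2,1) = max -> 0.000000
  V(2,2) = exp(-r*dt) * [p*0.000000 + (1-p)*0.118065] = 0.060559; exercise = 0.045478; V(2,2) = max -> 0.060559
  V(1,0) = exp(-r*dt) * [p*0.000000 + (1-p)*0.000000] = 0.000000; exercise = 0.000000; V(1,0) = max -> 0.000000
  V(1,1) = exp(-r*dt) * [p*0.000000 + (1-p)*0.060559] = 0.031062; exercise = 0.000000; V(1,1) = max -> 0.031062
  V(0,0) = exp(-r*dt) * [p*0.000000 + (1-p)*0.031062] = 0.015933; exercise = 0.000000; V(0,0) = max -> 0.015933


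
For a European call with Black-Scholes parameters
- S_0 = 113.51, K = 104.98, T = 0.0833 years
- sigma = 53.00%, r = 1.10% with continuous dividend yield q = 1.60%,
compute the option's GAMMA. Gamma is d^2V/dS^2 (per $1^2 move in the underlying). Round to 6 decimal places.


Answer: Gamma = 0.019343

Derivation:
d1 = 0.5844655391; d2 = 0.4314983204
phi(d1) = 0.3363044203; exp(-qT) = 0.9986680878; exp(-rT) = 0.9990841197
Gamma = exp(-qT) * phi(d1) / (S * sigma * sqrt(T)) = 0.9986680878 * 0.3363044203 / (113.5100 * 0.5300 * 0.2886173938) = 0.019343


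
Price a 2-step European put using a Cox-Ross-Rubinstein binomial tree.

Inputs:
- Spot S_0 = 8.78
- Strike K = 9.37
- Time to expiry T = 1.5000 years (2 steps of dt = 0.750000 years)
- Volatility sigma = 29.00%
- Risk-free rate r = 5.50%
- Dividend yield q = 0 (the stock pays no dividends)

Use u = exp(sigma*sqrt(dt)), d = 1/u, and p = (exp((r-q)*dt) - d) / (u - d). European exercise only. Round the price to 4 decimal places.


dt = T/N = 0.750000
u = exp(sigma*sqrt(dt)) = 1.285500; d = 1/u = 0.777908
p = (exp((r-q)*dt) - d) / (u - d) = 0.520507
Discount per step: exp(-r*dt) = 0.959589
Stock lattice S(k, i) with i counting down-moves:
  k=0: S(0,0) = 8.7800
  k=1: S(1,0) = 11.2867; S(1,1) = 6.8300
  k=2: S(2,0) = 14.5090; S(2,1) = 8.7800; S(2,2) = 5.3131
Terminal payoffs V(N, i) = max(K - S_T, 0):
  V(2,0) = 0.000000; V(2,1) = 0.590000; V(2,2) = 4.056867
Backward induction: V(k, i) = exp(-r*dt) * [p * V(k+1, i) + (1-p) * V(k+1, i+1)].
  V(1,0) = exp(-r*dt) * [p*0.000000 + (1-p)*0.590000] = 0.271469
  V(1,1) = exp(-r*dt) * [p*0.590000 + (1-p)*4.056867] = 2.161321
  V(0,0) = exp(-r*dt) * [p*0.271469 + (1-p)*2.161321] = 1.130051

Answer: Price = V(0,0) = 1.1301


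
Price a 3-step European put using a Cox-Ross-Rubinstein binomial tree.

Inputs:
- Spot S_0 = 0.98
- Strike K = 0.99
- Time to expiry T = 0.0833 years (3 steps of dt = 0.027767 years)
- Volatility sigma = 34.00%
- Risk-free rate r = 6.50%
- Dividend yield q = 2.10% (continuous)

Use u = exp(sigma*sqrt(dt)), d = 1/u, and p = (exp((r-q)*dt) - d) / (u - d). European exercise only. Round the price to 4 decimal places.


Answer: Price = V(0,0) = 0.0447

Derivation:
dt = T/N = 0.027767
u = exp(sigma*sqrt(dt)) = 1.058291; d = 1/u = 0.944920
p = (exp((r-q)*dt) - d) / (u - d) = 0.496623
Discount per step: exp(-r*dt) = 0.998197
Stock lattice S(k, i) with i counting down-moves:
  k=0: S(0,0) = 0.9800
  k=1: S(1,0) = 1.0371; S(1,1) = 0.9260
  k=2: S(2,0) = 1.0976; S(2,1) = 0.9800; S(2,2) = 0.8750
  k=3: S(3,0) = 1.1616; S(3,1) = 1.0371; S(3,2) = 0.9260; S(3,3) = 0.8268
Terminal payoffs V(N, i) = max(K - S_T, 0):
  V(3,0) = 0.000000; V(3,1) = 0.000000; V(3,2) = 0.063979; V(3,3) = 0.163180
Backward induction: V(k, i) = exp(-r*dt) * [p * V(k+1, i) + (1-p) * V(k+1, i+1)].
  V(2,0) = exp(-r*dt) * [p*0.000000 + (1-p)*0.000000] = 0.000000
  V(2,1) = exp(-r*dt) * [p*0.000000 + (1-p)*0.063979] = 0.032147
  V(2,2) = exp(-r*dt) * [p*0.063979 + (1-p)*0.163180] = 0.113709
  V(1,0) = exp(-r*dt) * [p*0.000000 + (1-p)*0.032147] = 0.016153
  V(1,1) = exp(-r*dt) * [p*0.032147 + (1-p)*0.113709] = 0.073072
  V(0,0) = exp(-r*dt) * [p*0.016153 + (1-p)*0.073072] = 0.044724


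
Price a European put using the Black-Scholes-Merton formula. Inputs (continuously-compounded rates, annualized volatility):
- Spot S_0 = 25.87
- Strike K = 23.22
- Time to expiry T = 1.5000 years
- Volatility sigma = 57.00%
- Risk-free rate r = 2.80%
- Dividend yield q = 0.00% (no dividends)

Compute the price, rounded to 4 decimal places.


d1 = (ln(S/K) + (r - q + 0.5*sigma^2) * T) / (sigma * sqrt(T)) = 0.56402011
d2 = d1 - sigma * sqrt(T) = -0.13408447
exp(-rT) = 0.95886978; exp(-qT) = 1.00000000
P = K * exp(-rT) * N(-d2) - S_0 * exp(-qT) * N(-d1)
N(-d1) = 0.28637022; N(-d2) = 0.55333211
P = 23.2200 * 0.95886978 * 0.55333211 - 25.8700 * 1.00000000 * 0.28637022 = 4.9115

Answer: Price = 4.9115


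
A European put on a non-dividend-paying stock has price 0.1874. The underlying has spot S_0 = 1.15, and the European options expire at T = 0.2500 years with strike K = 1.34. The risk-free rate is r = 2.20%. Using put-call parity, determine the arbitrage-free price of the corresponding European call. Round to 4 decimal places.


Answer: Call price = 0.0047

Derivation:
Put-call parity: C - P = S_0 * exp(-qT) - K * exp(-rT).
S_0 * exp(-qT) = 1.1500 * 1.00000000 = 1.15000000
K * exp(-rT) = 1.3400 * 0.99451510 = 1.33265023
C = P + S*exp(-qT) - K*exp(-rT)
C = 0.1874 + 1.15000000 - 1.33265023 = 0.0047


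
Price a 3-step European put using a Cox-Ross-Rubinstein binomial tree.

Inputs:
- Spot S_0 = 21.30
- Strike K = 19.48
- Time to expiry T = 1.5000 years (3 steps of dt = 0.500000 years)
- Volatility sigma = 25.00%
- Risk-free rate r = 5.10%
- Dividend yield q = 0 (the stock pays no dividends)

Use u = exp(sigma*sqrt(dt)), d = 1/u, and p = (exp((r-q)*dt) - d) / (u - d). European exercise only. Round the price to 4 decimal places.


dt = T/N = 0.500000
u = exp(sigma*sqrt(dt)) = 1.193365; d = 1/u = 0.837967
p = (exp((r-q)*dt) - d) / (u - d) = 0.528594
Discount per step: exp(-r*dt) = 0.974822
Stock lattice S(k, i) with i counting down-moves:
  k=0: S(0,0) = 21.3000
  k=1: S(1,0) = 25.4187; S(1,1) = 17.8487
  k=2: S(2,0) = 30.3337; S(2,1) = 21.3000; S(2,2) = 14.9566
  k=3: S(3,0) = 36.1992; S(3,1) = 25.4187; S(3,2) = 17.8487; S(3,3) = 12.5331
Terminal payoffs V(N, i) = max(K - S_T, 0):
  V(3,0) = 0.000000; V(3,1) = 0.000000; V(3,2) = 1.631305; V(3,3) = 6.946852
Backward induction: V(k, i) = exp(-r*dt) * [p * V(k+1, i) + (1-p) * V(k+1, i+1)].
  V(2,0) = exp(-r*dt) * [p*0.000000 + (1-p)*0.000000] = 0.000000
  V(2,1) = exp(-r*dt) * [p*0.000000 + (1-p)*1.631305] = 0.749646
  V(2,2) = exp(-r*dt) * [p*1.631305 + (1-p)*6.946852] = 4.032925
  V(1,0) = exp(-r*dt) * [p*0.000000 + (1-p)*0.749646] = 0.344490
  V(1,1) = exp(-r*dt) * [p*0.749646 + (1-p)*4.032925] = 2.239561
  V(0,0) = exp(-r*dt) * [p*0.344490 + (1-p)*2.239561] = 1.206672

Answer: Price = V(0,0) = 1.2067


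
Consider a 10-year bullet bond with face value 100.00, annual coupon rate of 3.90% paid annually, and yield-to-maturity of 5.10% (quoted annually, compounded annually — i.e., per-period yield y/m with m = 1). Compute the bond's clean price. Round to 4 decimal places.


Answer: Price = 90.7788

Derivation:
Coupon per period c = face * coupon_rate / m = 3.900000
Periods per year m = 1; per-period yield y/m = 0.051000
Number of cashflows N = 10
Cashflows (t years, CF_t, discount factor 1/(1+y/m)^(m*t), PV):
  t = 1.0000: CF_t = 3.900000, DF = 0.951475, PV = 3.710752
  t = 2.0000: CF_t = 3.900000, DF = 0.905304, PV = 3.530687
  t = 3.0000: CF_t = 3.900000, DF = 0.861374, PV = 3.359359
  t = 4.0000: CF_t = 3.900000, DF = 0.819576, PV = 3.196346
  t = 5.0000: CF_t = 3.900000, DF = 0.779806, PV = 3.041242
  t = 6.0000: CF_t = 3.900000, DF = 0.741965, PV = 2.893665
  t = 7.0000: CF_t = 3.900000, DF = 0.705961, PV = 2.753250
  t = 8.0000: CF_t = 3.900000, DF = 0.671705, PV = 2.619648
  t = 9.0000: CF_t = 3.900000, DF = 0.639110, PV = 2.492529
  t = 10.0000: CF_t = 103.900000, DF = 0.608097, PV = 63.181275
Price P = sum_t PV_t = 90.778752


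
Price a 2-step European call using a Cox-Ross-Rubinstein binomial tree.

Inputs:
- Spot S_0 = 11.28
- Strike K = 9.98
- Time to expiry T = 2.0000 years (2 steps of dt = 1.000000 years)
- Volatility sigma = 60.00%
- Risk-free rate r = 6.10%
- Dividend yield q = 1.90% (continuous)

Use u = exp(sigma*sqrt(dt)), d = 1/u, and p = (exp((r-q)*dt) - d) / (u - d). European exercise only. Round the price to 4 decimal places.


Answer: Price = V(0,0) = 4.2077

Derivation:
dt = T/N = 1.000000
u = exp(sigma*sqrt(dt)) = 1.822119; d = 1/u = 0.548812
p = (exp((r-q)*dt) - d) / (u - d) = 0.388031
Discount per step: exp(-r*dt) = 0.940823
Stock lattice S(k, i) with i counting down-moves:
  k=0: S(0,0) = 11.2800
  k=1: S(1,0) = 20.5535; S(1,1) = 6.1906
  k=2: S(2,0) = 37.4509; S(2,1) = 11.2800; S(2,2) = 3.3975
Terminal payoffs V(N, i) = max(S_T - K, 0):
  V(2,0) = 27.470919; V(2,1) = 1.300000; V(2,2) = 0.000000
Backward induction: V(k, i) = exp(-r*dt) * [p * V(k+1, i) + (1-p) * V(k+1, i+1)].
  V(1,0) = exp(-r*dt) * [p*27.470919 + (1-p)*1.300000] = 10.777254
  V(1,1) = exp(-r*dt) * [p*1.300000 + (1-p)*0.000000] = 0.474589
  V(0,0) = exp(-r*dt) * [p*10.777254 + (1-p)*0.474589] = 4.207685


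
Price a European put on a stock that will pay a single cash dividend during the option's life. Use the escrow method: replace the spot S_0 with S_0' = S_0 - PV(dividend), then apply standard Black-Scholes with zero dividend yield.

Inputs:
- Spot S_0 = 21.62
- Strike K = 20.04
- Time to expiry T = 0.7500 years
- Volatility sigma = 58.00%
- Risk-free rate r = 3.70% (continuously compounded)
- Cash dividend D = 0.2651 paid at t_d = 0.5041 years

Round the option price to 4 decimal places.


PV(D) = D * exp(-r * t_d) = 0.2651 * 0.98152117 = 0.26020126
S_0' = S_0 - PV(D) = 21.6200 - 0.26020126 = 21.35979874
d1 = (ln(S_0'/K) + (r + sigma^2/2)*T) / (sigma*sqrt(T)) = 0.43337169
d2 = d1 - sigma*sqrt(T) = -0.06892305
exp(-rT) = 0.97263149
N(-d1) = 0.33237238; N(-d2) = 0.52747456
P = K * exp(-rT) * N(-d2) - S_0' * N(-d1) = 20.0400 * 0.97263149 * 0.52747456 - 21.35979874 * 0.33237238 = 3.1819

Answer: Price = 3.1819


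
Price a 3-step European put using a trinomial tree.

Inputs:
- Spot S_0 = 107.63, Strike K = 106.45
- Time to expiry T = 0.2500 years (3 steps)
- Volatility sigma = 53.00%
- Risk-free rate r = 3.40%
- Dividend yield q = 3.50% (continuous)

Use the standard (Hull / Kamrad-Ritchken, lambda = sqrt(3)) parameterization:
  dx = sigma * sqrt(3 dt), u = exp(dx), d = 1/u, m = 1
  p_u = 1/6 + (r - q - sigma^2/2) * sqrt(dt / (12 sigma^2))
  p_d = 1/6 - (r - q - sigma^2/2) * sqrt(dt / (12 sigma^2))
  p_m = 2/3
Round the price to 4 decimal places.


Answer: Price = V(0,0) = 9.7655

Derivation:
dt = T/N = 0.083333; dx = sigma*sqrt(3*dt) = 0.265000
u = exp(dx) = 1.303431; d = 1/u = 0.767206
p_u = 0.144426, p_m = 0.666667, p_d = 0.188907
Discount per step: exp(-r*dt) = 0.997171
Stock lattice S(k, j) with j the centered position index:
  k=0: S(0,+0) = 107.6300
  k=1: S(1,-1) = 82.5744; S(1,+0) = 107.6300; S(1,+1) = 140.2883
  k=2: S(2,-2) = 63.3516; S(2,-1) = 82.5744; S(2,+0) = 107.6300; S(2,+1) = 140.2883; S(2,+2) = 182.8561
  k=3: S(3,-3) = 48.6037; S(3,-2) = 63.3516; S(3,-1) = 82.5744; S(3,+0) = 107.6300; S(3,+1) = 140.2883; S(3,+2) = 182.8561; S(3,+3) = 238.3403
Terminal payoffs V(N, j) = max(K - S_T, 0):
  V(3,-3) = 57.846312; V(3,-2) = 43.098447; V(3,-1) = 23.875624; V(3,+0) = 0.000000; V(3,+1) = 0.000000; V(3,+2) = 0.000000; V(3,+3) = 0.000000
Backward induction: V(k, j) = exp(-r*dt) * [p_u * V(k+1, j+1) + p_m * V(k+1, j) + p_d * V(k+1, j-1)]
  V(2,-2) = exp(-r*dt) * [p_u*23.875624 + p_m*43.098447 + p_d*57.846312] = 42.986181
  V(2,-1) = exp(-r*dt) * [p_u*0.000000 + p_m*23.875624 + p_d*43.098447] = 23.990621
  V(2,+0) = exp(-r*dt) * [p_u*0.000000 + p_m*0.000000 + p_d*23.875624] = 4.497517
  V(2,+1) = exp(-r*dt) * [p_u*0.000000 + p_m*0.000000 + p_d*0.000000] = 0.000000
  V(2,+2) = exp(-r*dt) * [p_u*0.000000 + p_m*0.000000 + p_d*0.000000] = 0.000000
  V(1,-1) = exp(-r*dt) * [p_u*4.497517 + p_m*23.990621 + p_d*42.986181] = 24.693642
  V(1,+0) = exp(-r*dt) * [p_u*0.000000 + p_m*4.497517 + p_d*23.990621] = 7.509041
  V(1,+1) = exp(-r*dt) * [p_u*0.000000 + p_m*0.000000 + p_d*4.497517] = 0.847210
  V(0,+0) = exp(-r*dt) * [p_u*0.847210 + p_m*7.509041 + p_d*24.693642] = 9.765486


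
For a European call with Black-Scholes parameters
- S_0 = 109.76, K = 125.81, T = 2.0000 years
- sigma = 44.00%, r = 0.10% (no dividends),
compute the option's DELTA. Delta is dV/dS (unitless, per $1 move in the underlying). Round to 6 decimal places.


d1 = 0.0950147925; d2 = -0.5272391749
phi(d1) = 0.3971455509; exp(-qT) = 1.0000000000; exp(-rT) = 0.9980019987
N(d1) = 0.5378484613
Delta = exp(-qT) * N(d1) = 1.0000000000 * 0.5378484613 = 0.537848

Answer: Delta = 0.537848


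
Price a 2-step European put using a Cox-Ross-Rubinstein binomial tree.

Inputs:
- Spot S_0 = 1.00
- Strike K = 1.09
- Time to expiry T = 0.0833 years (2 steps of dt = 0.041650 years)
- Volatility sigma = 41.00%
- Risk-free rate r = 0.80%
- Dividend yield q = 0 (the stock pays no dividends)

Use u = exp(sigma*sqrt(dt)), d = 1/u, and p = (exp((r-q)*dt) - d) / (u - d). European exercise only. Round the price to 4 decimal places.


Answer: Price = V(0,0) = 0.1106

Derivation:
dt = T/N = 0.041650
u = exp(sigma*sqrt(dt)) = 1.087275; d = 1/u = 0.919731
p = (exp((r-q)*dt) - d) / (u - d) = 0.481083
Discount per step: exp(-r*dt) = 0.999667
Stock lattice S(k, i) with i counting down-moves:
  k=0: S(0,0) = 1.0000
  k=1: S(1,0) = 1.0873; S(1,1) = 0.9197
  k=2: S(2,0) = 1.1822; S(2,1) = 1.0000; S(2,2) = 0.8459
Terminal payoffs V(N, i) = max(K - S_T, 0):
  V(2,0) = 0.000000; V(2,1) = 0.090000; V(2,2) = 0.244095
Backward induction: V(k, i) = exp(-r*dt) * [p * V(k+1, i) + (1-p) * V(k+1, i+1)].
  V(1,0) = exp(-r*dt) * [p*0.000000 + (1-p)*0.090000] = 0.046687
  V(1,1) = exp(-r*dt) * [p*0.090000 + (1-p)*0.244095] = 0.169906
  V(0,0) = exp(-r*dt) * [p*0.046687 + (1-p)*0.169906] = 0.110591


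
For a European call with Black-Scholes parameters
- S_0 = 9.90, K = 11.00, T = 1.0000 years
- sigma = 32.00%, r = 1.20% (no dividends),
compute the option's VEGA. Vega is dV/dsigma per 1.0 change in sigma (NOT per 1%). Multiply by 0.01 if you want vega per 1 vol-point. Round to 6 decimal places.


d1 = -0.1317516114; d2 = -0.4517516114
phi(d1) = 0.3954947458; exp(-qT) = 1.0000000000; exp(-rT) = 0.9880717129
Vega = S * exp(-qT) * phi(d1) * sqrt(T) = 9.9000 * 1.0000000000 * 0.3954947458 * 1.0000000000 = 3.915398

Answer: Vega = 3.915398


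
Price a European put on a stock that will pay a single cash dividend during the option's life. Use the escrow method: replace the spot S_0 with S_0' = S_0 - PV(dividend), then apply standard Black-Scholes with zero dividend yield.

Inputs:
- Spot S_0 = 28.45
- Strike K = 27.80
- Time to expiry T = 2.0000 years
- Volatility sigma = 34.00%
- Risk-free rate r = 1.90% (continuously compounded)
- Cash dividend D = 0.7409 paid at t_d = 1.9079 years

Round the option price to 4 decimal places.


PV(D) = D * exp(-r * t_d) = 0.7409 * 0.96439907 = 0.71452327
S_0' = S_0 - PV(D) = 28.4500 - 0.71452327 = 27.73547673
d1 = (ln(S_0'/K) + (r + sigma^2/2)*T) / (sigma*sqrt(T)) = 0.31461327
d2 = d1 - sigma*sqrt(T) = -0.16621934
exp(-rT) = 0.96271294
N(-d1) = 0.37652765; N(-d2) = 0.56600783
P = K * exp(-rT) * N(-d2) - S_0' * N(-d1) = 27.8000 * 0.96271294 * 0.56600783 - 27.73547673 * 0.37652765 = 4.7051

Answer: Price = 4.7051


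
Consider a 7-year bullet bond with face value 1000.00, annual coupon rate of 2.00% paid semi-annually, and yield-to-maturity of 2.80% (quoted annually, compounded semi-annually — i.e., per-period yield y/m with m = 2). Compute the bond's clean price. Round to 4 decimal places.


Coupon per period c = face * coupon_rate / m = 10.000000
Periods per year m = 2; per-period yield y/m = 0.014000
Number of cashflows N = 14
Cashflows (t years, CF_t, discount factor 1/(1+y/m)^(m*t), PV):
  t = 0.5000: CF_t = 10.000000, DF = 0.986193, PV = 9.861933
  t = 1.0000: CF_t = 10.000000, DF = 0.972577, PV = 9.725772
  t = 1.5000: CF_t = 10.000000, DF = 0.959149, PV = 9.591491
  t = 2.0000: CF_t = 10.000000, DF = 0.945906, PV = 9.459064
  t = 2.5000: CF_t = 10.000000, DF = 0.932847, PV = 9.328466
  t = 3.0000: CF_t = 10.000000, DF = 0.919967, PV = 9.199670
  t = 3.5000: CF_t = 10.000000, DF = 0.907265, PV = 9.072653
  t = 4.0000: CF_t = 10.000000, DF = 0.894739, PV = 8.947390
  t = 4.5000: CF_t = 10.000000, DF = 0.882386, PV = 8.823856
  t = 5.0000: CF_t = 10.000000, DF = 0.870203, PV = 8.702027
  t = 5.5000: CF_t = 10.000000, DF = 0.858188, PV = 8.581881
  t = 6.0000: CF_t = 10.000000, DF = 0.846339, PV = 8.463394
  t = 6.5000: CF_t = 10.000000, DF = 0.834654, PV = 8.346542
  t = 7.0000: CF_t = 1010.000000, DF = 0.823130, PV = 831.361682
Price P = sum_t PV_t = 949.465822

Answer: Price = 949.4658


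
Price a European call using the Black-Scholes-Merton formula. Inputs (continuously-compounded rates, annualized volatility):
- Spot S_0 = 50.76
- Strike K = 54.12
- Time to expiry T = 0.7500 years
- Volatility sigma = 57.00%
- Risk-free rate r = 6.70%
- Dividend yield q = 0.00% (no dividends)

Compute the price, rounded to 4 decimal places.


Answer: Price = 9.6147

Derivation:
d1 = (ln(S/K) + (r - q + 0.5*sigma^2) * T) / (sigma * sqrt(T)) = 0.21876985
d2 = d1 - sigma * sqrt(T) = -0.27486463
exp(-rT) = 0.95099165; exp(-qT) = 1.00000000
C = S_0 * exp(-qT) * N(d1) - K * exp(-rT) * N(d2)
N(d1) = 0.58658533; N(d2) = 0.39171012
C = 50.7600 * 1.00000000 * 0.58658533 - 54.1200 * 0.95099165 * 0.39171012 = 9.6147


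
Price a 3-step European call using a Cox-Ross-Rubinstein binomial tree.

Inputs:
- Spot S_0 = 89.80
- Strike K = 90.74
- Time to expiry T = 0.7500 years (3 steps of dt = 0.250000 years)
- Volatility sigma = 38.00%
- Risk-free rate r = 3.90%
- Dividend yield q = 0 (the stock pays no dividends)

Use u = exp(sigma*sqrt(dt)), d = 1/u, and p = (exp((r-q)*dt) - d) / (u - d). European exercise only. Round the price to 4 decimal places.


dt = T/N = 0.250000
u = exp(sigma*sqrt(dt)) = 1.209250; d = 1/u = 0.826959
p = (exp((r-q)*dt) - d) / (u - d) = 0.478271
Discount per step: exp(-r*dt) = 0.990297
Stock lattice S(k, i) with i counting down-moves:
  k=0: S(0,0) = 89.8000
  k=1: S(1,0) = 108.5906; S(1,1) = 74.2609
  k=2: S(2,0) = 131.3132; S(2,1) = 89.8000; S(2,2) = 61.4108
  k=3: S(3,0) = 158.7904; S(3,1) = 108.5906; S(3,2) = 74.2609; S(3,3) = 50.7842
Terminal payoffs V(N, i) = max(S_T - K, 0):
  V(3,0) = 68.050381; V(3,1) = 17.850614; V(3,2) = 0.000000; V(3,3) = 0.000000
Backward induction: V(k, i) = exp(-r*dt) * [p * V(k+1, i) + (1-p) * V(k+1, i+1)].
  V(2,0) = exp(-r*dt) * [p*68.050381 + (1-p)*17.850614] = 41.453572
  V(2,1) = exp(-r*dt) * [p*17.850614 + (1-p)*0.000000] = 8.454601
  V(2,2) = exp(-r*dt) * [p*0.000000 + (1-p)*0.000000] = 0.000000
  V(1,0) = exp(-r*dt) * [p*41.453572 + (1-p)*8.454601] = 24.001898
  V(1,1) = exp(-r*dt) * [p*8.454601 + (1-p)*0.000000] = 4.004359
  V(0,0) = exp(-r*dt) * [p*24.001898 + (1-p)*4.004359] = 13.436957

Answer: Price = V(0,0) = 13.4370


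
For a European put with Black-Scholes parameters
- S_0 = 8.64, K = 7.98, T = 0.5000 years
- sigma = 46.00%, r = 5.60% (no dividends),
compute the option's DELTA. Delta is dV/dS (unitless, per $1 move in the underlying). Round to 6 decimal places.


d1 = 0.4930199697; d2 = 0.1677508503
phi(d1) = 0.3532875804; exp(-qT) = 1.0000000000; exp(-rT) = 0.9723883668
N(-d1) = 0.3109992386
Delta = -exp(-qT) * N(-d1) = -1.0000000000 * 0.3109992386 = -0.310999

Answer: Delta = -0.310999


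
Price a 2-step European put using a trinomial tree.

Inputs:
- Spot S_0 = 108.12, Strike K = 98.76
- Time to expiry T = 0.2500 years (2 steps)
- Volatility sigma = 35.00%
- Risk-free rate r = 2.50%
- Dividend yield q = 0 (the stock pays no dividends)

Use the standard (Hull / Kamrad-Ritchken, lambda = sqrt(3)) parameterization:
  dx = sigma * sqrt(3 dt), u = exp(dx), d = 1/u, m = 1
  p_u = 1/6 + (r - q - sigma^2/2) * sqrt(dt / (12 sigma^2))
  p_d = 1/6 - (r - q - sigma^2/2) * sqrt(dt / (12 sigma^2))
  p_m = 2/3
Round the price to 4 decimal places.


dt = T/N = 0.125000; dx = sigma*sqrt(3*dt) = 0.214330
u = exp(dx) = 1.239032; d = 1/u = 0.807082
p_u = 0.156096, p_m = 0.666667, p_d = 0.177237
Discount per step: exp(-r*dt) = 0.996880
Stock lattice S(k, j) with j the centered position index:
  k=0: S(0,+0) = 108.1200
  k=1: S(1,-1) = 87.2617; S(1,+0) = 108.1200; S(1,+1) = 133.9641
  k=2: S(2,-2) = 70.4273; S(2,-1) = 87.2617; S(2,+0) = 108.1200; S(2,+1) = 133.9641; S(2,+2) = 165.9858
Terminal payoffs V(N, j) = max(K - S_T, 0):
  V(2,-2) = 28.332697; V(2,-1) = 11.498324; V(2,+0) = 0.000000; V(2,+1) = 0.000000; V(2,+2) = 0.000000
Backward induction: V(k, j) = exp(-r*dt) * [p_u * V(k+1, j+1) + p_m * V(k+1, j) + p_d * V(k+1, j-1)]
  V(1,-1) = exp(-r*dt) * [p_u*0.000000 + p_m*11.498324 + p_d*28.332697] = 12.647577
  V(1,+0) = exp(-r*dt) * [p_u*0.000000 + p_m*0.000000 + p_d*11.498324] = 2.031574
  V(1,+1) = exp(-r*dt) * [p_u*0.000000 + p_m*0.000000 + p_d*0.000000] = 0.000000
  V(0,+0) = exp(-r*dt) * [p_u*0.000000 + p_m*2.031574 + p_d*12.647577] = 3.584786

Answer: Price = V(0,0) = 3.5848


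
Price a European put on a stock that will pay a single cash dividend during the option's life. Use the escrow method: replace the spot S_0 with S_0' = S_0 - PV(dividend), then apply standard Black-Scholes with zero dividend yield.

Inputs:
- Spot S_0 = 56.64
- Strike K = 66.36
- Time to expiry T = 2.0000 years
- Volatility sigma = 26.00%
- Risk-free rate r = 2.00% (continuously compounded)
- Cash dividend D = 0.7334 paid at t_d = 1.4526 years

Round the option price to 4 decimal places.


Answer: Price = 13.1857

Derivation:
PV(D) = D * exp(-r * t_d) = 0.7334 * 0.97136595 = 0.71239979
S_0' = S_0 - PV(D) = 56.6400 - 0.71239979 = 55.92760021
d1 = (ln(S_0'/K) + (r + sigma^2/2)*T) / (sigma*sqrt(T)) = -0.17252444
d2 = d1 - sigma*sqrt(T) = -0.54021997
exp(-rT) = 0.96078944
N(-d1) = 0.56848738; N(-d2) = 0.70547733
P = K * exp(-rT) * N(-d2) - S_0' * N(-d1) = 66.3600 * 0.96078944 * 0.70547733 - 55.92760021 * 0.56848738 = 13.1857


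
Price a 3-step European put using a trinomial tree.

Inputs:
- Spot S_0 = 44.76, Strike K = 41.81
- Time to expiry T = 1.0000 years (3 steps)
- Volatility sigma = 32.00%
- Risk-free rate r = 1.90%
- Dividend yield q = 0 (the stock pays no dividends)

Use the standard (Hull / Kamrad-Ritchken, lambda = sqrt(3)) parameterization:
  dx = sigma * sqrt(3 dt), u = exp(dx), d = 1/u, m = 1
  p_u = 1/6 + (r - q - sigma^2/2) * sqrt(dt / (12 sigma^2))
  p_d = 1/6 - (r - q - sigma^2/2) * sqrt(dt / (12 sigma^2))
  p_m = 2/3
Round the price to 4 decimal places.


Answer: Price = V(0,0) = 3.7236

Derivation:
dt = T/N = 0.333333; dx = sigma*sqrt(3*dt) = 0.320000
u = exp(dx) = 1.377128; d = 1/u = 0.726149
p_u = 0.149896, p_m = 0.666667, p_d = 0.183438
Discount per step: exp(-r*dt) = 0.993687
Stock lattice S(k, j) with j the centered position index:
  k=0: S(0,+0) = 44.7600
  k=1: S(1,-1) = 32.5024; S(1,+0) = 44.7600; S(1,+1) = 61.6402
  k=2: S(2,-2) = 23.6016; S(2,-1) = 32.5024; S(2,+0) = 44.7600; S(2,+1) = 61.6402; S(2,+2) = 84.8865
  k=3: S(3,-3) = 17.1383; S(3,-2) = 23.6016; S(3,-1) = 32.5024; S(3,+0) = 44.7600; S(3,+1) = 61.6402; S(3,+2) = 84.8865; S(3,+3) = 116.8995
Terminal payoffs V(N, j) = max(K - S_T, 0):
  V(3,-3) = 24.671714; V(3,-2) = 18.208391; V(3,-1) = 9.307569; V(3,+0) = 0.000000; V(3,+1) = 0.000000; V(3,+2) = 0.000000; V(3,+3) = 0.000000
Backward induction: V(k, j) = exp(-r*dt) * [p_u * V(k+1, j+1) + p_m * V(k+1, j) + p_d * V(k+1, j-1)]
  V(2,-2) = exp(-r*dt) * [p_u*9.307569 + p_m*18.208391 + p_d*24.671714] = 17.945793
  V(2,-1) = exp(-r*dt) * [p_u*0.000000 + p_m*9.307569 + p_d*18.208391] = 9.484886
  V(2,+0) = exp(-r*dt) * [p_u*0.000000 + p_m*0.000000 + p_d*9.307569] = 1.696578
  V(2,+1) = exp(-r*dt) * [p_u*0.000000 + p_m*0.000000 + p_d*0.000000] = 0.000000
  V(2,+2) = exp(-r*dt) * [p_u*0.000000 + p_m*0.000000 + p_d*0.000000] = 0.000000
  V(1,-1) = exp(-r*dt) * [p_u*1.696578 + p_m*9.484886 + p_d*17.945793] = 9.807190
  V(1,+0) = exp(-r*dt) * [p_u*0.000000 + p_m*1.696578 + p_d*9.484886] = 2.852811
  V(1,+1) = exp(-r*dt) * [p_u*0.000000 + p_m*0.000000 + p_d*1.696578] = 0.309251
  V(0,+0) = exp(-r*dt) * [p_u*0.309251 + p_m*2.852811 + p_d*9.807190] = 3.723578


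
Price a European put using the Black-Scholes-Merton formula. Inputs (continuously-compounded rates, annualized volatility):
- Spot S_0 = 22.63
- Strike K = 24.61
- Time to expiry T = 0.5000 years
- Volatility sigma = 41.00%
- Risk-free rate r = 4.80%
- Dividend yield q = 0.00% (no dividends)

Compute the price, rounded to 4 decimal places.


d1 = (ln(S/K) + (r - q + 0.5*sigma^2) * T) / (sigma * sqrt(T)) = -0.06157487
d2 = d1 - sigma * sqrt(T) = -0.35148866
exp(-rT) = 0.97628571; exp(-qT) = 1.00000000
P = K * exp(-rT) * N(-d2) - S_0 * exp(-qT) * N(-d1)
N(-d1) = 0.52454931; N(-d2) = 0.63738911
P = 24.6100 * 0.97628571 * 0.63738911 - 22.6300 * 1.00000000 * 0.52454931 = 3.4436

Answer: Price = 3.4436


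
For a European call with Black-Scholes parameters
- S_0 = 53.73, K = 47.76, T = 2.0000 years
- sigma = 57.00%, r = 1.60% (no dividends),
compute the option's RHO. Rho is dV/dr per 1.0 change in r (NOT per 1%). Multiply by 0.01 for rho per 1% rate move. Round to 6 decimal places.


Answer: Rho = 38.300876

Derivation:
d1 = 0.5888624446; d2 = -0.2172392859
phi(d1) = 0.3354380389; exp(-qT) = 1.0000000000; exp(-rT) = 0.9685065821
N(d2) = 0.4140109349
Rho = K*T*exp(-rT)*N(d2) = 47.7600 * 2.0000 * 0.9685065821 * 0.4140109349 = 38.300876


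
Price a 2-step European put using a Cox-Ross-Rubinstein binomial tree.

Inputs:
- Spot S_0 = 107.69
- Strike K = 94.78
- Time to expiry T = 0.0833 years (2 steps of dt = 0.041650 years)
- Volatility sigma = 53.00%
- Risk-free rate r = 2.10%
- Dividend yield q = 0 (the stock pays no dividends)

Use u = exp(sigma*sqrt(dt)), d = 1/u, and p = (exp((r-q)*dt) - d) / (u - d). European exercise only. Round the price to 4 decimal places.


dt = T/N = 0.041650
u = exp(sigma*sqrt(dt)) = 1.114231; d = 1/u = 0.897480
p = (exp((r-q)*dt) - d) / (u - d) = 0.477022
Discount per step: exp(-r*dt) = 0.999126
Stock lattice S(k, i) with i counting down-moves:
  k=0: S(0,0) = 107.6900
  k=1: S(1,0) = 119.9915; S(1,1) = 96.6496
  k=2: S(2,0) = 133.6982; S(2,1) = 107.6900; S(2,2) = 86.7412
Terminal payoffs V(N, i) = max(K - S_T, 0):
  V(2,0) = 0.000000; V(2,1) = 0.000000; V(2,2) = 8.038848
Backward induction: V(k, i) = exp(-r*dt) * [p * V(k+1, i) + (1-p) * V(k+1, i+1)].
  V(1,0) = exp(-r*dt) * [p*0.000000 + (1-p)*0.000000] = 0.000000
  V(1,1) = exp(-r*dt) * [p*0.000000 + (1-p)*8.038848] = 4.200463
  V(0,0) = exp(-r*dt) * [p*0.000000 + (1-p)*4.200463] = 2.194828

Answer: Price = V(0,0) = 2.1948
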